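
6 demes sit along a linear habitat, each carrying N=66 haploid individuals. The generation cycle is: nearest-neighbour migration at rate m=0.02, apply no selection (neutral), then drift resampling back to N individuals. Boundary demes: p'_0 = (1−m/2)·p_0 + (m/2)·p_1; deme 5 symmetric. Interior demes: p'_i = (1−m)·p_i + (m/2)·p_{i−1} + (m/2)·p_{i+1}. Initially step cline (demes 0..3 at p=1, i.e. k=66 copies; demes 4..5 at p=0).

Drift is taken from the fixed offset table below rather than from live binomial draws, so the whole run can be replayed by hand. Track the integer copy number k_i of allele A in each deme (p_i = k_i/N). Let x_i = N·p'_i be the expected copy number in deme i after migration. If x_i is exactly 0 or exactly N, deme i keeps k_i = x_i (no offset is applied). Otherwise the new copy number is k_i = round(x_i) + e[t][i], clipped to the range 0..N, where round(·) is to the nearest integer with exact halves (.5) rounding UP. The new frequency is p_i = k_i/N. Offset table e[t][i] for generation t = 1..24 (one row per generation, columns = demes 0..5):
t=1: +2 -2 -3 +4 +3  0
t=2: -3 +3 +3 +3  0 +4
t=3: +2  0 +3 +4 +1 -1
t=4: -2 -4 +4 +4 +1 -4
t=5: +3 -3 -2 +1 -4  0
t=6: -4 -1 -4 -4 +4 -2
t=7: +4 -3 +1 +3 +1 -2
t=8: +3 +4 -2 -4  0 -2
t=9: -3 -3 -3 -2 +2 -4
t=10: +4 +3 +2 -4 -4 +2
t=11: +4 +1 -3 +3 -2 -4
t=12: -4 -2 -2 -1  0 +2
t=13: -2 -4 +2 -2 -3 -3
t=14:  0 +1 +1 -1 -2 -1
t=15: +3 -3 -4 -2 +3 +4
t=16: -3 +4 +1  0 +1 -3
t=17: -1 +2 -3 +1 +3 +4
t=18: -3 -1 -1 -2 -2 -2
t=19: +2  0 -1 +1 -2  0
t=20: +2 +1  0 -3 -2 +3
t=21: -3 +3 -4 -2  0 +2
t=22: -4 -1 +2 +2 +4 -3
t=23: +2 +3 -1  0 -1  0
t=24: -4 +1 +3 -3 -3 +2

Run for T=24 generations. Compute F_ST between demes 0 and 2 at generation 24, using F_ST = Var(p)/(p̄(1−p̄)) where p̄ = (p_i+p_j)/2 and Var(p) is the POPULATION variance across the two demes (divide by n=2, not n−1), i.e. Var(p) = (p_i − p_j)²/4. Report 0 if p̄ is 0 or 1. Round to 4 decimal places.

0.0004

t=0: k=[66 66 66 66 0 0]
t=1: x=[66.0000 66.0000 66.0000 65.3400 0.6600 0.0000] k=[66 66 66 66 4 0]
t=2: x=[66.0000 66.0000 66.0000 65.3800 4.5800 0.0400] k=[66 66 66 66 5 4]
t=3: x=[66.0000 66.0000 66.0000 65.3900 5.6000 4.0100] k=[66 66 66 66 7 3]
t=4: x=[66.0000 66.0000 66.0000 65.4100 7.5500 3.0400] k=[66 66 66 66 9 0]
t=5: x=[66.0000 66.0000 66.0000 65.4300 9.4800 0.0900] k=[66 66 66 66 5 0]
t=6: x=[66.0000 66.0000 66.0000 65.3900 5.5600 0.0500] k=[66 66 66 61 10 0]
t=7: x=[66.0000 66.0000 65.9500 60.5400 10.4100 0.1000] k=[66 66 66 64 11 0]
t=8: x=[66.0000 66.0000 65.9800 63.4900 11.4200 0.1100] k=[66 66 64 59 11 0]
t=9: x=[66.0000 65.9800 63.9700 58.5700 11.3700 0.1100] k=[66 63 61 57 13 0]
t=10: x=[65.9700 63.0100 60.9800 56.6000 13.3100 0.1300] k=[66 66 63 53 9 2]
t=11: x=[66.0000 65.9700 62.9300 52.6600 9.3700 2.0700] k=[66 66 60 56 7 0]
t=12: x=[66.0000 65.9400 60.0200 55.5500 7.4200 0.0700] k=[66 64 58 55 7 2]
t=13: x=[65.9800 63.9600 58.0300 54.5500 7.4300 2.0500] k=[64 60 60 53 4 0]
t=14: x=[63.9600 60.0400 59.9300 52.5800 4.4500 0.0400] k=[64 61 61 52 2 0]
t=15: x=[63.9700 61.0300 60.9100 51.5900 2.4800 0.0200] k=[66 58 57 50 5 4]
t=16: x=[65.9200 58.0700 56.9400 49.6200 5.4400 4.0100] k=[63 62 58 50 6 1]
t=17: x=[62.9900 61.9700 57.9600 49.6400 6.3900 1.0500] k=[62 64 55 51 9 5]
t=18: x=[62.0200 63.8900 55.0500 50.6200 9.3800 5.0400] k=[59 63 54 49 7 3]
t=19: x=[59.0400 62.8700 54.0400 48.6300 7.3800 3.0400] k=[61 63 53 50 5 3]
t=20: x=[61.0200 62.8800 53.0700 49.5800 5.4300 3.0200] k=[63 64 53 47 3 6]
t=21: x=[63.0100 63.8800 53.0500 46.6200 3.4700 5.9700] k=[60 66 49 45 3 8]
t=22: x=[60.0600 65.7700 49.1300 44.6200 3.4700 7.9500] k=[56 65 51 47 7 5]
t=23: x=[56.0900 64.7700 51.1000 46.6400 7.3800 5.0200] k=[58 66 50 47 6 5]
t=24: x=[58.0800 65.7600 50.1300 46.6200 6.4000 5.0100] k=[54 66 53 44 3 7]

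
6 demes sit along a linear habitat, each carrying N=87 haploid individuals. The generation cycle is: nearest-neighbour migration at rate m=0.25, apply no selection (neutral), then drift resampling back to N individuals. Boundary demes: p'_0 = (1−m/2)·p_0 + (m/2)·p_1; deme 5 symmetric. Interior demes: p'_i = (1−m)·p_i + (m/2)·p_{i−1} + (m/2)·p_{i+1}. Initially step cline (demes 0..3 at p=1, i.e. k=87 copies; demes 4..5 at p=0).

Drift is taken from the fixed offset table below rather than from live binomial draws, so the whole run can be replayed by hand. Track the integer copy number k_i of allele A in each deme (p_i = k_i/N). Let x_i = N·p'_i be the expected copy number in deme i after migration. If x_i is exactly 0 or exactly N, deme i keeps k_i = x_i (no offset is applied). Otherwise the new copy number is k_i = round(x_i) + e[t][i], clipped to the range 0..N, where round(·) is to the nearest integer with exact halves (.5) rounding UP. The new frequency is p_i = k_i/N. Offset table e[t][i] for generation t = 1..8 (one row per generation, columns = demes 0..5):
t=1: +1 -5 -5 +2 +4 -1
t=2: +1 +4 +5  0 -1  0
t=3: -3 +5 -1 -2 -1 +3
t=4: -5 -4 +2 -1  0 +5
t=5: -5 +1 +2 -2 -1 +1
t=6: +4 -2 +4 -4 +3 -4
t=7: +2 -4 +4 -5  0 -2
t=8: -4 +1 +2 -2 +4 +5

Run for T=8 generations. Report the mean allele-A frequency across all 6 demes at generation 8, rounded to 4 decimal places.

0.6743

t=0: k=[87 87 87 87 0 0]
t=1: x=[87.0000 87.0000 87.0000 76.1250 10.8750 0.0000] k=[87 87 87 78 15 0]
t=2: x=[87.0000 87.0000 85.8750 71.2500 21.0000 1.8750] k=[87 87 87 71 20 2]
t=3: x=[87.0000 87.0000 85.0000 66.6250 24.1250 4.2500] k=[87 87 84 65 23 7]
t=4: x=[87.0000 86.6250 82.0000 62.1250 26.2500 9.0000] k=[87 83 84 61 26 14]
t=5: x=[86.5000 83.6250 81.0000 59.5000 28.8750 15.5000] k=[82 85 83 58 28 17]
t=6: x=[82.3750 84.3750 80.1250 57.3750 30.3750 18.3750] k=[86 82 84 53 33 14]
t=7: x=[85.5000 82.7500 79.8750 54.3750 33.1250 16.3750] k=[87 79 84 49 33 14]
t=8: x=[86.0000 80.6250 79.0000 51.3750 32.6250 16.3750] k=[82 82 81 49 37 21]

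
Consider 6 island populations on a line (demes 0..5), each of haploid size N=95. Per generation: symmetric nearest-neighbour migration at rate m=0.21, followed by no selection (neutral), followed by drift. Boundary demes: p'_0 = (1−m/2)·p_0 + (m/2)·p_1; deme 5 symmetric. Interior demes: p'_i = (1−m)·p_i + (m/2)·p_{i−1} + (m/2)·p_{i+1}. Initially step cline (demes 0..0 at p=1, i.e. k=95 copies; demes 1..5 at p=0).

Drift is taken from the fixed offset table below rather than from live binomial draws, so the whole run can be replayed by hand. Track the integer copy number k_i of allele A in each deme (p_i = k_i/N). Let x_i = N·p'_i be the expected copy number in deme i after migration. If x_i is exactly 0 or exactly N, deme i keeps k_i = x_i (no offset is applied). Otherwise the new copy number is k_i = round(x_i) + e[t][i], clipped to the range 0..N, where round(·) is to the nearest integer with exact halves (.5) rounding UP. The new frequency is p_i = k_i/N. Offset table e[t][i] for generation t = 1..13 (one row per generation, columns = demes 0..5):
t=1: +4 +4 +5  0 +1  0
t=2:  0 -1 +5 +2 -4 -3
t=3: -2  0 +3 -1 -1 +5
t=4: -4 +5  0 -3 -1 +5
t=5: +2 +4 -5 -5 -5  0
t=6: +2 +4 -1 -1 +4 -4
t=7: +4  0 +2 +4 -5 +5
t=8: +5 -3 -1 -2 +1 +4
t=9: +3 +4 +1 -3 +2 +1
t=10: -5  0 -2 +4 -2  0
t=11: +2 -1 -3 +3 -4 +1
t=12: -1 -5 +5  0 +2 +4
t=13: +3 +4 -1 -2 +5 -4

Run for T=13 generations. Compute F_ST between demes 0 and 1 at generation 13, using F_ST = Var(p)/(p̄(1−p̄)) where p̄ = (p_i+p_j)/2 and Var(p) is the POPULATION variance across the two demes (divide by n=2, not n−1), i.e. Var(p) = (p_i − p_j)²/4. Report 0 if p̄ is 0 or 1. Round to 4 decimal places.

0.0320

t=0: k=[95 0 0 0 0 0]
t=1: x=[85.0250 9.9750 0.0000 0.0000 0.0000 0.0000] k=[89 14 0 0 0 0]
t=2: x=[81.1250 20.4050 1.4700 0.0000 0.0000 0.0000] k=[81 19 6 0 0 0]
t=3: x=[74.4900 24.1450 6.7350 0.6300 0.0000 0.0000] k=[72 24 10 0 0 0]
t=4: x=[66.9600 27.5700 10.4200 1.0500 0.0000 0.0000] k=[63 33 10 0 0 0]
t=5: x=[59.8500 33.7350 11.3650 1.0500 0.0000 0.0000] k=[62 38 6 0 0 0]
t=6: x=[59.4800 37.1600 8.7300 0.6300 0.0000 0.0000] k=[61 41 8 0 0 0]
t=7: x=[58.9000 39.6350 10.6250 0.8400 0.0000 0.0000] k=[63 40 13 5 0 0]
t=8: x=[60.5850 39.5800 14.9950 5.3150 0.5250 0.0000] k=[66 37 14 3 2 0]
t=9: x=[62.9550 37.6300 15.2600 4.0500 1.8950 0.2100] k=[66 42 16 1 4 1]
t=10: x=[63.4800 41.7900 17.1550 2.8900 3.3700 1.3150] k=[58 42 15 7 1 1]
t=11: x=[56.3200 40.8450 16.9950 7.2100 1.6300 1.0000] k=[58 40 14 10 0 2]
t=12: x=[56.1100 39.1600 16.3100 9.3700 1.2600 1.7900] k=[55 34 21 9 3 6]
t=13: x=[52.7950 34.8400 21.1050 9.6300 3.9450 5.6850] k=[56 39 20 8 9 2]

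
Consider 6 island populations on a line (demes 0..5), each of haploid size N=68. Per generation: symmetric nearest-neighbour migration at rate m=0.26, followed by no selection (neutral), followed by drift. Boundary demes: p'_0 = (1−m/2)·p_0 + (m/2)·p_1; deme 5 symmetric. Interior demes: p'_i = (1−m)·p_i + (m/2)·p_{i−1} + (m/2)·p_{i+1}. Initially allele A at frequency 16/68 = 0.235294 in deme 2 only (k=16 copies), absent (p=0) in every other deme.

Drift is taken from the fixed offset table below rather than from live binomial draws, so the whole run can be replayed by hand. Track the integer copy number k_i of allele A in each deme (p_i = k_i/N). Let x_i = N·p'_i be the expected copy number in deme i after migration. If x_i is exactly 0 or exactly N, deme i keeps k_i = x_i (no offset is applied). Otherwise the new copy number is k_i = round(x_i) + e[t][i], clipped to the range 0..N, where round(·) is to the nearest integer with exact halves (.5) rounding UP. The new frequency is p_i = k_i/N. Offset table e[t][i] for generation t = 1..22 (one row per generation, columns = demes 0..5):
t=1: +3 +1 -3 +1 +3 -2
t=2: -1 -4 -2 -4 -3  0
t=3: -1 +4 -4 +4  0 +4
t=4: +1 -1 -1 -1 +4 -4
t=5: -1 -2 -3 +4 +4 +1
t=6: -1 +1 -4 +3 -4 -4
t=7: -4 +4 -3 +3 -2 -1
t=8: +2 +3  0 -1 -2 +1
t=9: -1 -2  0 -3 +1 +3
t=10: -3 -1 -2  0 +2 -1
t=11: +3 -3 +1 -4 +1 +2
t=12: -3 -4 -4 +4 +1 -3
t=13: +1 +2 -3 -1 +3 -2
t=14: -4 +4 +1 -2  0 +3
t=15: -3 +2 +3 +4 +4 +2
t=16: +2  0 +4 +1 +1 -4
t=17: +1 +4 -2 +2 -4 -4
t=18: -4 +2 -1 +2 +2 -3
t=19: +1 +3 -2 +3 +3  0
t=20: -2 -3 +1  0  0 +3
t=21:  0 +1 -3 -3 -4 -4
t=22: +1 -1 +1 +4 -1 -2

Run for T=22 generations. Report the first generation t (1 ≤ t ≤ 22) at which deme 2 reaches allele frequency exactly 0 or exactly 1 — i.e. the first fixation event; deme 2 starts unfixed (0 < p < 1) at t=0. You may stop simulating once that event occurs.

t=0: k=[0 0 16 0 0 0]
t=1: x=[0.0000 2.0800 11.8400 2.0800 0.0000 0.0000] k=[0 3 9 3 0 0]
t=2: x=[0.3900 3.3900 7.4400 3.3900 0.3900 0.0000] k=[0 0 5 0 0 0]
t=3: x=[0.0000 0.6500 3.7000 0.6500 0.0000 0.0000] k=[0 5 0 5 0 0]

3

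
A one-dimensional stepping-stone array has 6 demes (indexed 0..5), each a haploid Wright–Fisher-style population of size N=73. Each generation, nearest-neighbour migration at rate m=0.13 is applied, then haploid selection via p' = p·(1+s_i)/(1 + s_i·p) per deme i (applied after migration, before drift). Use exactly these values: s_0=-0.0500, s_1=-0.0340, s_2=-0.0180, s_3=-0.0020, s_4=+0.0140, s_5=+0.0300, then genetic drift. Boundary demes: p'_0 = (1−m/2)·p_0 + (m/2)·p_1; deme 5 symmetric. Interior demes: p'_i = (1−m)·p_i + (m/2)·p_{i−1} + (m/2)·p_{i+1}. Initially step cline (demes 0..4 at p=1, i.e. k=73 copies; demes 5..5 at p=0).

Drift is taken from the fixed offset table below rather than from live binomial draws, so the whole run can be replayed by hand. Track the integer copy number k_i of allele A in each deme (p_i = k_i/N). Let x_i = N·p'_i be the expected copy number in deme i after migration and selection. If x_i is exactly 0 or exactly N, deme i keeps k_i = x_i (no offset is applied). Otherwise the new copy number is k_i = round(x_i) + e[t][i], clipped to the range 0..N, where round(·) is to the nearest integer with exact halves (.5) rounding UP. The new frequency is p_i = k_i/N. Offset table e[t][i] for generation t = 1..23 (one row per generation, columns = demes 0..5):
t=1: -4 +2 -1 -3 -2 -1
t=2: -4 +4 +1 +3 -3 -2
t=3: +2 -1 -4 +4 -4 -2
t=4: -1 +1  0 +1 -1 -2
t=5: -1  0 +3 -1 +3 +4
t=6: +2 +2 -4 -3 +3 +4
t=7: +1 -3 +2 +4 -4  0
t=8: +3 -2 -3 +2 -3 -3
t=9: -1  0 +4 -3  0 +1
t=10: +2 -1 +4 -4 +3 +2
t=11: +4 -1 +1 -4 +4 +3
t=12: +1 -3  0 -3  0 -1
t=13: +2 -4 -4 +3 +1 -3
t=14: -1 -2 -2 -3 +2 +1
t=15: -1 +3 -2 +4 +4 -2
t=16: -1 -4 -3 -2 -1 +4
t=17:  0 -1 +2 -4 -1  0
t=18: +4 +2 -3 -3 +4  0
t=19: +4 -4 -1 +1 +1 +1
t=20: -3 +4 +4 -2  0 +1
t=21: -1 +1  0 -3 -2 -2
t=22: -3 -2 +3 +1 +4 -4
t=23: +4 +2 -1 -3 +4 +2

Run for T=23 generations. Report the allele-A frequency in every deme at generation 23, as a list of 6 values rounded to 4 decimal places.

[0.8904, 0.8493, 0.7945, 0.6712, 0.8493, 0.6986]

t=0: k=[73 73 73 73 73 0]
t=1: x=[73.0000 73.0000 73.0000 73.0000 68.3163 4.8778] k=[73 73 73 73 66 4]
t=2: x=[73.0000 73.0000 73.0000 72.5441 62.5501 8.2437] k=[73 73 73 73 60 6]
t=3: x=[73.0000 73.0000 73.0000 72.1533 57.5054 9.7572] k=[73 73 73 73 54 8]
t=4: x=[73.0000 73.0000 73.0000 71.7626 52.4509 11.2688] k=[73 73 73 73 51 9]
t=5: x=[73.0000 73.0000 73.0000 71.5672 49.9200 12.0239] k=[73 73 73 71 53 16]
t=6: x=[73.0000 73.0000 72.8676 69.9542 51.9737 18.8148] k=[73 73 69 67 55 23]
t=7: x=[73.0000 72.7309 69.0629 66.3379 53.8967 25.5689] k=[73 70 71 70 50 26]
t=8: x=[72.7948 70.1673 70.8321 68.7570 49.9598 28.0689] k=[73 68 68 71 47 25]
t=9: x=[72.6580 68.1713 68.1128 69.2379 47.3617 26.9304] k=[72 68 72 66 47 28]
t=10: x=[71.6749 68.3723 71.3205 65.1410 47.2323 29.7546] k=[73 67 73 61 50 32]
t=11: x=[72.5896 67.6098 71.8089 61.0450 49.7658 33.7056] k=[73 67 73 57 54 37]
t=12: x=[72.5896 67.6098 71.5443 57.8209 53.2907 38.6430] k=[73 65 72 55 53 38]
t=13: x=[72.4528 65.7523 70.3948 55.9489 52.3614 39.5114] k=[73 62 66 59 53 37]
t=14: x=[72.2478 62.6721 65.1588 59.0424 52.5553 38.5781] k=[71 61 63 56 55 40]
t=15: x=[70.2158 61.4476 62.2496 56.3643 54.2841 41.5053] k=[69 64 60 60 58 40]
t=16: x=[68.4615 63.7902 60.0678 59.8484 57.1333 41.6996] k=[67 60 57 58 56 46]
t=17: x=[66.2367 59.8921 57.0346 57.7809 55.6645 47.1457] k=[66 59 59 54 55 47]
t=18: x=[65.1946 59.0692 58.4647 54.3622 54.6069 48.0081] k=[69 61 55 51 59 48]
t=19: x=[68.2576 60.7821 54.8837 51.7499 57.9319 49.1916] k=[72 57 54 53 59 50]
t=20: x=[70.9240 57.3591 53.8747 53.4263 58.1898 51.0415] k=[68 61 58 51 58 52]
t=21: x=[67.2804 60.9152 57.5196 51.8800 57.3268 52.8244] k=[66 62 58 49 55 51]
t=22: x=[65.3977 61.6729 57.4539 49.9434 54.5424 51.7085] k=[62 60 60 51 59 48]
t=23: x=[61.3775 59.7592 59.2130 52.0751 57.9319 49.1916] k=[65 62 58 49 62 51]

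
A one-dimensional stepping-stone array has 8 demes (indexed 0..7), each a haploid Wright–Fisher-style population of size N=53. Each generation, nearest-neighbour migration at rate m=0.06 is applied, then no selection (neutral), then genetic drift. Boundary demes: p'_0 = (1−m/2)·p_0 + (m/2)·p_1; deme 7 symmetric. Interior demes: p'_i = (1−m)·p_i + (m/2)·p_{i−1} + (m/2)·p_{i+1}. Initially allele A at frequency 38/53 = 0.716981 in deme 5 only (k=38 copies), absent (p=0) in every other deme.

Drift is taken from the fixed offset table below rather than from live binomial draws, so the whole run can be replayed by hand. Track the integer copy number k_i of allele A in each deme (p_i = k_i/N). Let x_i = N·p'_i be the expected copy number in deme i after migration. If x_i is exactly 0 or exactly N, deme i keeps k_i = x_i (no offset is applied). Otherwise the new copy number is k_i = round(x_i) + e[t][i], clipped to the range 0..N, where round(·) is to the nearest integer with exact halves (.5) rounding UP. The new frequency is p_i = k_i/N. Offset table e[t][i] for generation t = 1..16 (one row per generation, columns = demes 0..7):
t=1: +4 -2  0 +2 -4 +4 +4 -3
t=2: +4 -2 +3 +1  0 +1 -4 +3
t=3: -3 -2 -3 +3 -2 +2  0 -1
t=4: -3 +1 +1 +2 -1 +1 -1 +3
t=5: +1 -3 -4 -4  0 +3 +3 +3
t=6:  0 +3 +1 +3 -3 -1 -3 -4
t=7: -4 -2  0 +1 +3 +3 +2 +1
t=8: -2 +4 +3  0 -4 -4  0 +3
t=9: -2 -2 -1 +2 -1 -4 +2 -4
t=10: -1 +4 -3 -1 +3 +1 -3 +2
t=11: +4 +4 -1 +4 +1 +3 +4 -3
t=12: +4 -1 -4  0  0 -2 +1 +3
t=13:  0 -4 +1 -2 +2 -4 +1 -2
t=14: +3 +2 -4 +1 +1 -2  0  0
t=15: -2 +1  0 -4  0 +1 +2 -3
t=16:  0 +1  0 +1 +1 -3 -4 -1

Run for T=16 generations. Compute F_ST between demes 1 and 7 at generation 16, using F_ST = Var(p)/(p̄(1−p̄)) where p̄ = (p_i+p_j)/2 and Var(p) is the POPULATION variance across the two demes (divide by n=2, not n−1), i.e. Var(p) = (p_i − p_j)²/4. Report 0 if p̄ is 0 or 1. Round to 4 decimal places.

0.0928

t=0: k=[0 0 0 0 0 38 0 0]
t=1: x=[0.0000 0.0000 0.0000 0.0000 1.1400 35.7200 1.1400 0.0000] k=[0 0 0 0 0 40 5 0]
t=2: x=[0.0000 0.0000 0.0000 0.0000 1.2000 37.7500 5.9000 0.1500] k=[0 0 0 0 1 39 2 3]
t=3: x=[0.0000 0.0000 0.0000 0.0300 2.1100 36.7500 3.1400 2.9700] k=[0 0 0 3 0 39 3 2]
t=4: x=[0.0000 0.0000 0.0900 2.8200 1.2600 36.7500 4.0500 2.0300] k=[0 0 1 5 0 38 3 5]
t=5: x=[0.0000 0.0300 1.0900 4.7300 1.2900 35.8100 4.1100 4.9400] k=[0 0 0 1 1 39 7 8]
t=6: x=[0.0000 0.0000 0.0300 0.9700 2.1400 36.9000 7.9900 7.9700] k=[0 0 1 4 0 36 5 4]
t=7: x=[0.0000 0.0300 1.0600 3.7900 1.2000 33.9900 5.9000 4.0300] k=[0 0 1 5 4 37 8 5]
t=8: x=[0.0000 0.0300 1.0900 4.8500 5.0200 35.1400 8.7800 5.0900] k=[0 4 4 5 1 31 9 8]
t=9: x=[0.1200 3.8800 4.0300 4.8500 2.0200 29.4400 9.6300 8.0300] k=[0 2 3 7 1 25 12 4]
t=10: x=[0.0600 1.9700 3.0900 6.7000 1.9000 23.8900 12.1500 4.2400] k=[0 6 0 6 5 25 9 6]
t=11: x=[0.1800 5.6400 0.3600 5.7900 5.6300 23.9200 9.3900 6.0900] k=[4 10 0 10 7 27 13 3]
t=12: x=[4.1800 9.5200 0.6000 9.6100 7.6900 25.9800 13.1200 3.3000] k=[8 9 0 10 8 24 14 6]
t=13: x=[8.0300 8.7000 0.5700 9.6400 8.5400 23.2200 14.0600 6.2400] k=[8 5 2 8 11 19 15 4]
t=14: x=[7.9100 5.0000 2.2700 7.9100 11.1500 18.6400 14.7900 4.3300] k=[11 7 0 9 12 17 15 4]
t=15: x=[10.8800 6.9100 0.4800 8.8200 12.0600 16.7900 14.7300 4.3300] k=[9 8 0 5 12 18 17 1]
t=16: x=[8.9700 7.7900 0.3900 5.0600 11.9700 17.7900 16.5500 1.4800] k=[9 9 0 6 13 15 13 0]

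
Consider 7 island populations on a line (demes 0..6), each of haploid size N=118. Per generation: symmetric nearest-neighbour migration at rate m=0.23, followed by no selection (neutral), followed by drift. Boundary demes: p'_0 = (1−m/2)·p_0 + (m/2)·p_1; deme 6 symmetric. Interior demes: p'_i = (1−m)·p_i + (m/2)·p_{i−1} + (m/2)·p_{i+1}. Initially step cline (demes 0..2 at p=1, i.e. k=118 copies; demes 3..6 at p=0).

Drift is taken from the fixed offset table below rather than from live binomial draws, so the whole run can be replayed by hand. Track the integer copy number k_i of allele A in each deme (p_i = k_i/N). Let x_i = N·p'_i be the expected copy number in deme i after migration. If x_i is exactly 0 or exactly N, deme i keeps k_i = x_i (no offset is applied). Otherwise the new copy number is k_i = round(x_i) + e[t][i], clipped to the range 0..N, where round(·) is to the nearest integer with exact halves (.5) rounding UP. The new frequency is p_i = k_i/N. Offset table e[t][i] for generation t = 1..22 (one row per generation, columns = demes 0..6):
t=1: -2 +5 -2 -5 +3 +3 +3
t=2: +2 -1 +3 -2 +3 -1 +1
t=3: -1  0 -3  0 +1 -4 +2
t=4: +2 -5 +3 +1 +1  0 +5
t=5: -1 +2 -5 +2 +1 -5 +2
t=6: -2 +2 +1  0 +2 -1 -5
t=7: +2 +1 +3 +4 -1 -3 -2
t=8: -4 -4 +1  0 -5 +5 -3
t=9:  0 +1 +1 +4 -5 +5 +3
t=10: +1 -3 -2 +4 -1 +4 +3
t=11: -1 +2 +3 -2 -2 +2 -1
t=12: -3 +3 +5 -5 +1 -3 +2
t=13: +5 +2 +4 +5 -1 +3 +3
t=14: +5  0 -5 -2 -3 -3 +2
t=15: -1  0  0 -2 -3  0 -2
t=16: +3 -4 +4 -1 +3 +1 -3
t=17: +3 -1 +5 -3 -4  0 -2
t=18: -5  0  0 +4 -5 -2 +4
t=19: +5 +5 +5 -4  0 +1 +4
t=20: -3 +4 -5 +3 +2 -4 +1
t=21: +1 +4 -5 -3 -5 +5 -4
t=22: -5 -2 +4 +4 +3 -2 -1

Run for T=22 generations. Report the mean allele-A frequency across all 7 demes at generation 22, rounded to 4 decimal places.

0.4613

t=0: k=[118 118 118 0 0 0 0]
t=1: x=[118.0000 118.0000 104.4300 13.5700 0.0000 0.0000 0.0000] k=[118 118 102 9 0 0 0]
t=2: x=[118.0000 116.1600 93.1450 18.6600 1.0350 0.0000 0.0000] k=[118 115 96 17 4 0 0]
t=3: x=[117.6550 113.1600 89.1000 24.5900 5.0350 0.4600 0.0000] k=[117 113 86 25 6 0 0]
t=4: x=[116.5400 110.3550 82.0900 29.8300 7.4950 0.6900 0.0000] k=[118 105 85 31 8 1 0]
t=5: x=[116.5050 104.1950 81.0900 34.5650 9.8400 1.6900 0.1150] k=[116 106 76 37 11 0 2]
t=6: x=[114.8500 103.7000 74.9650 38.4950 12.7250 1.4950 1.7700] k=[113 106 76 38 15 0 0]
t=7: x=[112.1950 103.3550 75.0800 39.7250 15.9200 1.7250 0.0000] k=[114 104 78 44 15 0 0]
t=8: x=[112.8500 102.1600 77.0800 44.5750 16.6100 1.7250 0.0000] k=[109 98 78 45 12 7 0]
t=9: x=[107.7350 96.9650 76.5050 45.0000 15.2200 6.7700 0.8050] k=[108 98 78 49 10 12 4]
t=10: x=[106.8500 96.8500 76.9650 47.8500 14.7150 10.8500 4.9200] k=[108 94 75 52 14 15 8]
t=11: x=[106.3900 93.4250 74.5400 50.2750 18.4850 14.0800 8.8050] k=[105 95 78 48 16 16 8]
t=12: x=[103.8500 94.1950 76.5050 47.7700 19.6800 15.0800 8.9200] k=[101 97 82 43 21 12 11]
t=13: x=[100.5400 95.7350 79.2400 44.9550 22.4950 12.9200 11.1150] k=[106 98 83 50 21 16 14]
t=14: x=[105.0800 97.1950 80.9300 50.4600 23.7600 16.3450 14.2300] k=[110 97 76 48 21 13 16]
t=15: x=[108.5050 96.0800 75.1950 48.1150 23.1850 14.2650 15.6550] k=[108 96 75 46 20 14 14]
t=16: x=[106.6200 94.9650 74.0800 46.3450 22.3000 14.6900 14.0000] k=[110 91 78 45 25 16 11]
t=17: x=[107.8150 91.6900 75.7000 46.4950 26.2650 16.4600 11.5750] k=[111 91 81 43 22 16 10]
t=18: x=[108.7000 92.1500 77.7800 44.9550 23.7250 16.0000 10.6900] k=[104 92 78 49 19 14 15]
t=19: x=[102.6200 91.7700 76.2750 48.8850 21.8750 14.6900 14.8850] k=[108 97 81 45 22 16 19]
t=20: x=[106.7350 96.4250 78.7000 46.4950 23.9550 17.0350 18.6550] k=[104 100 74 49 26 13 20]
t=21: x=[103.5400 97.4700 74.1150 49.2300 27.1500 15.3000 19.1950] k=[105 101 69 46 22 20 15]
t=22: x=[104.5400 97.7800 70.0350 45.8850 24.5300 19.6550 15.5750] k=[100 96 74 50 28 18 15]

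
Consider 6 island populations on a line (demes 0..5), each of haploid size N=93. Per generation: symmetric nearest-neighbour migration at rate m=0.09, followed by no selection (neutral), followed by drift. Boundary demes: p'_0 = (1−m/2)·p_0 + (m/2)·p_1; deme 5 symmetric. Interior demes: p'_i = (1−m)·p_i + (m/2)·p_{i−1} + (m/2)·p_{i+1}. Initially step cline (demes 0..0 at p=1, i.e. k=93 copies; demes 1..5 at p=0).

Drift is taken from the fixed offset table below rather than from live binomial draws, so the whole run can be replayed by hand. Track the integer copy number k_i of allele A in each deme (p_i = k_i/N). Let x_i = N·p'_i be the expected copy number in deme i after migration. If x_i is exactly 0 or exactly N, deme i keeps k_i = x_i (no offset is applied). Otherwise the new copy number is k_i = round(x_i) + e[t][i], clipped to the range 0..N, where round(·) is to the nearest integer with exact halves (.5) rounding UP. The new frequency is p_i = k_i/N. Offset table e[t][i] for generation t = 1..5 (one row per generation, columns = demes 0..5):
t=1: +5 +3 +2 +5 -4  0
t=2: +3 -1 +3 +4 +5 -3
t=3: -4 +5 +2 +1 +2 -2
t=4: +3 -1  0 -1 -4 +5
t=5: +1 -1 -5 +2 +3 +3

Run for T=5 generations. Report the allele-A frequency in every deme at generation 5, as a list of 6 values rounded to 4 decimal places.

t=0: k=[93 0 0 0 0 0]
t=1: x=[88.8150 4.1850 0.0000 0.0000 0.0000 0.0000] k=[93 7 0 0 0 0]
t=2: x=[89.1300 10.5550 0.3150 0.0000 0.0000 0.0000] k=[92 10 3 0 0 0]
t=3: x=[88.3100 13.3750 3.1800 0.1350 0.0000 0.0000] k=[84 18 5 1 0 0]
t=4: x=[81.0300 20.3850 5.4050 1.1350 0.0450 0.0000] k=[84 19 5 0 0 0]
t=5: x=[81.0750 21.2950 5.4050 0.2250 0.0000 0.0000] k=[82 20 0 2 0 0]

[0.8817, 0.2151, 0.0000, 0.0215, 0.0000, 0.0000]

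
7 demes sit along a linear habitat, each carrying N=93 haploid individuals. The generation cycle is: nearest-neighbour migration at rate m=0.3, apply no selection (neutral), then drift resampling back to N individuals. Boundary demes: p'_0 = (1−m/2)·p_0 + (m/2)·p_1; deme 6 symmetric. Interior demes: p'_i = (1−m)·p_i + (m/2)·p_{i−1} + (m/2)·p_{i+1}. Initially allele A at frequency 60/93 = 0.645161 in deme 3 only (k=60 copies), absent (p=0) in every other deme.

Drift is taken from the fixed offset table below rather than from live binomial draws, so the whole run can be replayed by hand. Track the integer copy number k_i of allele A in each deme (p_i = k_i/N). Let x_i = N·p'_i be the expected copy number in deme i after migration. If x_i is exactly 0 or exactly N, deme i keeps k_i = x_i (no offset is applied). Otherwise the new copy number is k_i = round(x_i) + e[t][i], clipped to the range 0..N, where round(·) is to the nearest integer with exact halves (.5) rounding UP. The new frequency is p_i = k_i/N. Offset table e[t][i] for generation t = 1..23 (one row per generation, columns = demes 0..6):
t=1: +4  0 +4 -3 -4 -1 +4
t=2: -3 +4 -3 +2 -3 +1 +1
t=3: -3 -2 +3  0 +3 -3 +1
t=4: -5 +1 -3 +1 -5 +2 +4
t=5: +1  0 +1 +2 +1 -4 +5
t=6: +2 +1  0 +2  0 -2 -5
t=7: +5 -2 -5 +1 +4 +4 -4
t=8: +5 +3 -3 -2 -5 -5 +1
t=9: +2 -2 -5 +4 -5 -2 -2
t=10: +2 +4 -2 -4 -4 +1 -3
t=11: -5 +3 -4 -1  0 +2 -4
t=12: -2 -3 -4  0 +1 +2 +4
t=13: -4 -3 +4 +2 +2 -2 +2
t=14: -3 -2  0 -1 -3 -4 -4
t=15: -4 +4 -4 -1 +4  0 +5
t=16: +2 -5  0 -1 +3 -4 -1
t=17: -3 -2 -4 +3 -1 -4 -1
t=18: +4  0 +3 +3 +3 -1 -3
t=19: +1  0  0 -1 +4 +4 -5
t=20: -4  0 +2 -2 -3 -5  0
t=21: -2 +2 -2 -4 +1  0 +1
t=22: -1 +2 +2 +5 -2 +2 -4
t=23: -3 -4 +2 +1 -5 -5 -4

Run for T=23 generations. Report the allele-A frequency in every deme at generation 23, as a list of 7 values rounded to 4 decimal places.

t=0: k=[0 0 0 60 0 0 0]
t=1: x=[0.0000 0.0000 9.0000 42.0000 9.0000 0.0000 0.0000] k=[0 0 13 39 5 0 0]
t=2: x=[0.0000 1.9500 14.9500 30.0000 9.3500 0.7500 0.0000] k=[0 6 12 32 6 2 0]
t=3: x=[0.9000 6.0000 14.1000 25.1000 9.3000 2.3000 0.3000] k=[0 4 17 25 12 0 1]
t=4: x=[0.6000 5.3500 16.2500 21.8500 12.1500 1.9500 0.8500] k=[0 6 13 23 7 4 5]
t=5: x=[0.9000 6.1500 13.4500 19.1000 8.9500 4.6000 4.8500] k=[2 6 14 21 10 1 10]
t=6: x=[2.6000 6.6000 13.8500 18.3000 10.3000 3.7000 8.6500] k=[5 8 14 20 10 2 4]
t=7: x=[5.4500 8.4500 14.0000 17.6000 10.3000 3.5000 3.7000] k=[10 6 9 19 14 8 0]
t=8: x=[9.4000 7.0500 10.0500 16.7500 13.8500 7.7000 1.2000] k=[14 10 7 15 9 3 2]
t=9: x=[13.4000 10.1500 8.6500 12.9000 9.0000 3.7500 2.1500] k=[15 8 4 17 4 2 0]
t=10: x=[13.9500 8.4500 6.5500 13.1000 5.6500 2.0000 0.3000] k=[16 12 5 9 2 3 0]
t=11: x=[15.4000 11.5500 6.6500 7.3500 3.2000 2.4000 0.4500] k=[10 15 3 6 3 4 0]
t=12: x=[10.7500 12.4500 5.2500 5.1000 3.6000 3.2500 0.6000] k=[9 9 1 5 5 5 5]
t=13: x=[9.0000 7.8000 2.8000 4.4000 5.0000 5.0000 5.0000] k=[5 5 7 6 7 3 7]
t=14: x=[5.0000 5.3000 6.5500 6.3000 6.2500 4.2000 6.4000] k=[2 3 7 5 3 0 2]
t=15: x=[2.1500 3.4500 6.1000 5.0000 2.8500 0.7500 1.7000] k=[0 7 2 4 7 1 7]
t=16: x=[1.0500 5.2000 3.0500 4.1500 5.6500 2.8000 6.1000] k=[3 0 3 3 9 0 5]
t=17: x=[2.5500 0.9000 2.5500 3.9000 6.7500 2.1000 4.2500] k=[0 0 0 7 6 0 3]
t=18: x=[0.0000 0.0000 1.0500 5.8000 5.2500 1.3500 2.5500] k=[0 0 4 9 8 0 0]
t=19: x=[0.0000 0.6000 4.1500 8.1000 6.9500 1.2000 0.0000] k=[0 1 4 7 11 5 0]
t=20: x=[0.1500 1.3000 4.0000 7.1500 9.5000 5.1500 0.7500] k=[0 1 6 5 7 0 1]
t=21: x=[0.1500 1.6000 5.1000 5.4500 5.6500 1.2000 0.8500] k=[0 4 3 1 7 1 2]
t=22: x=[0.6000 3.2500 2.8500 2.2000 5.2000 2.0500 1.8500] k=[0 5 5 7 3 4 0]
t=23: x=[0.7500 4.2500 5.3000 6.1000 3.7500 3.2500 0.6000] k=[0 0 7 7 0 0 0]

[0.0000, 0.0000, 0.0753, 0.0753, 0.0000, 0.0000, 0.0000]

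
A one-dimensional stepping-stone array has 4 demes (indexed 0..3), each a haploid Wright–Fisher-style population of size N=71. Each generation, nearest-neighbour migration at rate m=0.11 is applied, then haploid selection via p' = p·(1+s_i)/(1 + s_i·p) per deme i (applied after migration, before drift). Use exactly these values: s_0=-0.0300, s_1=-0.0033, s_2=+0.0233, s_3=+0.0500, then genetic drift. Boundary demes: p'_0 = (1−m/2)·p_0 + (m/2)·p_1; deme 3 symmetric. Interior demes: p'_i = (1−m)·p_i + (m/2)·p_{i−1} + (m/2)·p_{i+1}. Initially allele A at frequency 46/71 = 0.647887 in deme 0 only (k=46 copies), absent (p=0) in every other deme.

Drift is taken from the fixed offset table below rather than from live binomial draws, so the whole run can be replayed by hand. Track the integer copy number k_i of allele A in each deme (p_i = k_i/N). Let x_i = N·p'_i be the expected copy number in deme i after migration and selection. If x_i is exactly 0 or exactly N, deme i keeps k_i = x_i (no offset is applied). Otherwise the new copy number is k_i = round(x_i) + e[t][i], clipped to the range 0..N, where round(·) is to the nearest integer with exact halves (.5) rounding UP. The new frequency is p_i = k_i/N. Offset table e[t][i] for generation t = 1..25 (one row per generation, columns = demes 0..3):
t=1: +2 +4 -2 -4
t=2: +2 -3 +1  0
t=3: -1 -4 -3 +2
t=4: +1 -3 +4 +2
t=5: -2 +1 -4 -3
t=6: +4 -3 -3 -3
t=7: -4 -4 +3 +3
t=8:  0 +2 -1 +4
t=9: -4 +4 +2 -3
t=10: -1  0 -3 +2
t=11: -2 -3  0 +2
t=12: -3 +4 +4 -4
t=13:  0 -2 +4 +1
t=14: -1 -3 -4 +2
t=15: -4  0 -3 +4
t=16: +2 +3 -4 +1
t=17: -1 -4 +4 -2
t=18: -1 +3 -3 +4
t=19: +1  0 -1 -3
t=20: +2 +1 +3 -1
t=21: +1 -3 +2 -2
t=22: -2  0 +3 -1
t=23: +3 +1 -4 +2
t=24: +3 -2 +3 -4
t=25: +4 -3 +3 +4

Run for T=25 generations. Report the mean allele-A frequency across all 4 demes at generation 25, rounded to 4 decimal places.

0.1479

t=0: k=[46 0 0 0]
t=1: x=[42.9549 2.5219 0.0000 0.0000] k=[45 7 0 0]
t=2: x=[42.3913 8.6798 0.3939 0.0000] k=[44 6 1 0]
t=3: x=[41.3856 7.7920 1.2479 0.0577] k=[40 4 0 2]
t=4: x=[37.4815 5.7425 0.3377 1.9819] k=[38 3 4 4]
t=5: x=[35.5344 4.9647 4.0317 4.1882] k=[34 6 0 1]
t=6: x=[31.9241 7.1886 0.3939 0.9916] k=[36 4 0 0]
t=7: x=[33.7004 5.5231 0.2251 0.0000] k=[30 2 3 0]
t=8: x=[27.9422 3.5837 2.8422 0.1732] k=[28 6 2 4]
t=9: x=[26.2838 6.9692 2.3825 4.0733] k=[22 11 4 1]
t=10: x=[20.9425 11.1888 4.3124 1.2222] k=[20 11 1 3]
t=11: x=[19.0771 10.9144 1.6978 3.0283] k=[17 8 2 5]
t=12: x=[16.1223 8.1411 2.5510 5.0595] k=[13 12 7 1]
t=13: x=[12.6257 11.7476 7.0907 1.3952] k=[13 10 11 2]
t=14: x=[12.5178 10.1911 10.6569 2.6152] k=[12 7 7 5]
t=15: x=[11.4299 7.2534 7.0346 5.3463] k=[7 7 4 9]
t=16: x=[6.8101 6.8146 4.5368 9.1053] k=[9 10 1 10]
t=17: x=[8.8171 9.4230 2.0350 9.9139] k=[8 5 6 8]
t=18: x=[7.6252 5.2040 6.1838 8.2387] k=[7 8 3 12]
t=19: x=[6.8638 7.6474 3.8531 11.9832] k=[8 8 3 9]
t=20: x=[7.7863 7.7023 3.6846 9.0483] k=[10 9 7 8]
t=21: x=[9.6874 8.9192 7.3147 8.2958] k=[11 6 9 6]
t=22: x=[10.4506 6.4207 8.8468 6.4453] k=[8 6 12 5]
t=23: x=[7.6789 6.4207 11.5053 5.6329] k=[11 7 8 8]
t=24: x=[10.5044 7.2534 8.1090 8.3529] k=[14 5 11 4]
t=25: x=[13.1750 5.8073 10.4892 4.5901] k=[17 3 13 9]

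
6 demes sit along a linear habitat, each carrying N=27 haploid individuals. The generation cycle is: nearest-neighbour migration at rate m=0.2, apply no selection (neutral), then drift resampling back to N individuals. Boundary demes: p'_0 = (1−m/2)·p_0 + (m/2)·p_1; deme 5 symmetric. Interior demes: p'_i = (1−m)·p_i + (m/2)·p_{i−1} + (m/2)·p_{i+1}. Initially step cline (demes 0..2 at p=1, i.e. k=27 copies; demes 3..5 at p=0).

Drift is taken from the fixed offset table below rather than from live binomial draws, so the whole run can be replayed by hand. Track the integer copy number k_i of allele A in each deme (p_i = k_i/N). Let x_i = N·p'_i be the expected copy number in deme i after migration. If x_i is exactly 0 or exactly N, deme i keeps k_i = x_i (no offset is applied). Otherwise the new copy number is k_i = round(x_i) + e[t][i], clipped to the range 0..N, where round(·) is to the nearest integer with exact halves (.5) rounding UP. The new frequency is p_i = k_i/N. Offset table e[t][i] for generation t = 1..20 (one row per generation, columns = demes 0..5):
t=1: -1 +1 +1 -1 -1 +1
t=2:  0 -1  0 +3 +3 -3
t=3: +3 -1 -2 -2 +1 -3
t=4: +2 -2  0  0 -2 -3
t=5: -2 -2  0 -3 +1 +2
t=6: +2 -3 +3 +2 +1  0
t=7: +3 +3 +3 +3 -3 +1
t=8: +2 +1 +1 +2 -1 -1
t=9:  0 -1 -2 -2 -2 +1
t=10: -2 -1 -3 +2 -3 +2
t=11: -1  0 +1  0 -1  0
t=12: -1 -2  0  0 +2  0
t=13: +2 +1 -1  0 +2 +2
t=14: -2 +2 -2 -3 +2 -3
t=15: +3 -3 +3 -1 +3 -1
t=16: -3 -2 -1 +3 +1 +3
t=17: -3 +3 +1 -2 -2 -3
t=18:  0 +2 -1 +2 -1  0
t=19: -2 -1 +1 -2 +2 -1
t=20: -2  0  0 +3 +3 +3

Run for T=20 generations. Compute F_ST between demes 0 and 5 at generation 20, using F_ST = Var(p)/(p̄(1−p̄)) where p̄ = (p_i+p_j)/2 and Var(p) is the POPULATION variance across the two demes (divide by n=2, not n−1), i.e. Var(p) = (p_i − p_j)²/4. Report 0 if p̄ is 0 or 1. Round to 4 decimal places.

0.0500

t=0: k=[27 27 27 0 0 0]
t=1: x=[27.0000 27.0000 24.3000 2.7000 0.0000 0.0000] k=[27 27 25 2 0 0]
t=2: x=[27.0000 26.8000 22.9000 4.1000 0.2000 0.0000] k=[27 26 23 7 3 0]
t=3: x=[26.9000 25.8000 21.7000 8.2000 3.1000 0.3000] k=[27 25 20 6 4 0]
t=4: x=[26.8000 24.7000 19.1000 7.2000 3.8000 0.4000] k=[27 23 19 7 2 0]
t=5: x=[26.6000 23.0000 18.2000 7.7000 2.3000 0.2000] k=[25 21 18 5 3 2]
t=6: x=[24.6000 21.1000 17.0000 6.1000 3.1000 2.1000] k=[27 18 20 8 4 2]
t=7: x=[26.1000 19.1000 18.6000 8.8000 4.2000 2.2000] k=[27 22 22 12 1 3]
t=8: x=[26.5000 22.5000 21.0000 11.9000 2.3000 2.8000] k=[27 24 22 14 1 2]
t=9: x=[26.7000 24.1000 21.4000 13.5000 2.4000 1.9000] k=[27 23 19 12 0 3]
t=10: x=[26.6000 23.0000 18.7000 11.5000 1.5000 2.7000] k=[25 22 16 14 0 5]
t=11: x=[24.7000 21.7000 16.4000 12.8000 1.9000 4.5000] k=[24 22 17 13 1 5]
t=12: x=[23.8000 21.7000 17.1000 12.2000 2.6000 4.6000] k=[23 20 17 12 5 5]
t=13: x=[22.7000 20.0000 16.8000 11.8000 5.7000 5.0000] k=[25 21 16 12 8 7]
t=14: x=[24.6000 20.9000 16.1000 12.0000 8.3000 7.1000] k=[23 23 14 9 10 4]
t=15: x=[23.0000 22.1000 14.4000 9.6000 9.3000 4.6000] k=[26 19 17 9 12 4]
t=16: x=[25.3000 19.5000 16.4000 10.1000 10.9000 4.8000] k=[22 18 15 13 12 8]
t=17: x=[21.6000 18.1000 15.1000 13.1000 11.7000 8.4000] k=[19 21 16 11 10 5]
t=18: x=[19.2000 20.3000 16.0000 11.4000 9.6000 5.5000] k=[19 22 15 13 9 6]
t=19: x=[19.3000 21.0000 15.5000 12.8000 9.1000 6.3000] k=[17 20 17 11 11 5]
t=20: x=[17.3000 19.4000 16.7000 11.6000 10.4000 5.6000] k=[15 19 17 15 13 9]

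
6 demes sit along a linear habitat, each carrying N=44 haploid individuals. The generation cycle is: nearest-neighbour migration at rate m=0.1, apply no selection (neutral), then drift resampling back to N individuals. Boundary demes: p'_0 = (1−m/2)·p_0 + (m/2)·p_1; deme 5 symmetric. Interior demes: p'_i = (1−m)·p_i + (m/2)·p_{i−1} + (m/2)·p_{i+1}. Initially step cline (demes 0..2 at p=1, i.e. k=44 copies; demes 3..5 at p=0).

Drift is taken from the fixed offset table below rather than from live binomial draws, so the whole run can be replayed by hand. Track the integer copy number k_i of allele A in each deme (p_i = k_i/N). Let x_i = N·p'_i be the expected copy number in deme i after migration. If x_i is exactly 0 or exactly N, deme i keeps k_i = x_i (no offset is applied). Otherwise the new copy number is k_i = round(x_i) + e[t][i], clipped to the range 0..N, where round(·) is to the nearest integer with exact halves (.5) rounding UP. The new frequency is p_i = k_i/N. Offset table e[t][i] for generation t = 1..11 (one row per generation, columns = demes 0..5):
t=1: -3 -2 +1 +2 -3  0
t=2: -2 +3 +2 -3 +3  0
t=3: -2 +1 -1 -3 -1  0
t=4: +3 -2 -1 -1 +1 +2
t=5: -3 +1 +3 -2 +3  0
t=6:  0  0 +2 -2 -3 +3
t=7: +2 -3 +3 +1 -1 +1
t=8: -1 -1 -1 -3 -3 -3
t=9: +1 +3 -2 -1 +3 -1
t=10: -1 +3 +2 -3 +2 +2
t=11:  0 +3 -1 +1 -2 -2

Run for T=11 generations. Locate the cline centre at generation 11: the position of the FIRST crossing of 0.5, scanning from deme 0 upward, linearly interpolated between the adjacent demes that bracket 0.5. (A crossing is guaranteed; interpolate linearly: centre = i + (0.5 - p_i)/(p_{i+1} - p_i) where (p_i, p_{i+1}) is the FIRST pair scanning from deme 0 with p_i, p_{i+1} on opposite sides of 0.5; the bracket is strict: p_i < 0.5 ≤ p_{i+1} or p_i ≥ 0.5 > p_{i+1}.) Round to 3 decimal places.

2.407

t=0: k=[44 44 44 0 0 0]
t=1: x=[44.0000 44.0000 41.8000 2.2000 0.0000 0.0000] k=[44 44 43 4 0 0]
t=2: x=[44.0000 43.9500 41.1000 5.7500 0.2000 0.0000] k=[44 44 43 3 3 0]
t=3: x=[44.0000 43.9500 41.0500 5.0000 2.8500 0.1500] k=[44 44 40 2 2 0]
t=4: x=[44.0000 43.8000 38.3000 3.9000 1.9000 0.1000] k=[44 42 37 3 3 2]
t=5: x=[43.9000 41.8500 35.5500 4.7000 2.9500 2.0500] k=[41 43 39 3 6 2]
t=6: x=[41.1000 42.7000 37.4000 4.9500 5.6500 2.2000] k=[41 43 39 3 3 5]
t=7: x=[41.1000 42.7000 37.4000 4.8000 3.1000 4.9000] k=[43 40 40 6 2 6]
t=8: x=[42.8500 40.1500 38.3000 7.5000 2.4000 5.8000] k=[42 39 37 5 0 3]
t=9: x=[41.8500 39.0500 35.5000 6.3500 0.4000 2.8500] k=[43 42 34 5 3 2]
t=10: x=[42.9500 41.6500 32.9500 6.3500 3.0500 2.0500] k=[42 44 35 3 5 4]
t=11: x=[42.1000 43.4500 33.8500 4.7000 4.8500 4.0500] k=[42 44 33 6 3 2]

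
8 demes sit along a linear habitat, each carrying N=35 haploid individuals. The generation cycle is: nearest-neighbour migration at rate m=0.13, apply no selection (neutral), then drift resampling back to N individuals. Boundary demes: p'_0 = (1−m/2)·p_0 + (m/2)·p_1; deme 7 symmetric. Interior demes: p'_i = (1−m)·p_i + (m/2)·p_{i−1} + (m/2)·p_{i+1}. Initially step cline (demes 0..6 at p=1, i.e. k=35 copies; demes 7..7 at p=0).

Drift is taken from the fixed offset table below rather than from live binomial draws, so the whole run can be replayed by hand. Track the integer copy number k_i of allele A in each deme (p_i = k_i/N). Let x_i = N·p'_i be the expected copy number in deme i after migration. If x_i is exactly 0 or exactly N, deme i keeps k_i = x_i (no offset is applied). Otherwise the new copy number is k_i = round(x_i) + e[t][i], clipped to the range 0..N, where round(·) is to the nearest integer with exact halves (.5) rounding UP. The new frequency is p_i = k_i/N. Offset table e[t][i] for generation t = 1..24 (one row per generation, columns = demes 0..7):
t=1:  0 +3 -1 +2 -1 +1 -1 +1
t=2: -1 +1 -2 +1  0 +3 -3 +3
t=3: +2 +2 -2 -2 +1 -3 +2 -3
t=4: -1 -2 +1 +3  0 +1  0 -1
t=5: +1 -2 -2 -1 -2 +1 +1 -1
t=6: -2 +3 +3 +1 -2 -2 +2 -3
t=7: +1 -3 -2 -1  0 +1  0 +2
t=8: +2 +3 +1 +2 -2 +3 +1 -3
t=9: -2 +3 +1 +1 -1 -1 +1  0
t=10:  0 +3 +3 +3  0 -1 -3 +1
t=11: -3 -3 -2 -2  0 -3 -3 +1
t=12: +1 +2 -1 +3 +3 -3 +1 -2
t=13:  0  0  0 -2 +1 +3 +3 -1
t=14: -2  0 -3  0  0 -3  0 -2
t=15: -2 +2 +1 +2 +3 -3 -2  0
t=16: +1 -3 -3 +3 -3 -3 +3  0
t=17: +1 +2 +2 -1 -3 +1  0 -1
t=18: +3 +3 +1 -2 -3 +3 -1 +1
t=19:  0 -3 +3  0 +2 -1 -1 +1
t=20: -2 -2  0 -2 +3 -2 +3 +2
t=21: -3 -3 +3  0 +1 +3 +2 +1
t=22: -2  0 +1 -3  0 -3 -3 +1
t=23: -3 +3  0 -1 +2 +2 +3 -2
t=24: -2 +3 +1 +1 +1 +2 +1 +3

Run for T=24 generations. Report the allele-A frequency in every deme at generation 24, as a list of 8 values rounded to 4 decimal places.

[0.6571, 1.0000, 0.9714, 0.8000, 0.8571, 0.7429, 0.6857, 0.5429]

t=0: k=[35 35 35 35 35 35 35 0]
t=1: x=[35.0000 35.0000 35.0000 35.0000 35.0000 35.0000 32.7250 2.2750] k=[35 35 35 35 35 35 32 3]
t=2: x=[35.0000 35.0000 35.0000 35.0000 35.0000 34.8050 30.3100 4.8850] k=[35 35 35 35 35 35 27 8]
t=3: x=[35.0000 35.0000 35.0000 35.0000 35.0000 34.4800 26.2850 9.2350] k=[35 35 35 35 35 31 28 6]
t=4: x=[35.0000 35.0000 35.0000 35.0000 34.7400 31.0650 26.7650 7.4300] k=[35 35 35 35 35 32 27 6]
t=5: x=[35.0000 35.0000 35.0000 35.0000 34.8050 31.8700 25.9600 7.3650] k=[35 35 35 35 33 33 27 6]
t=6: x=[35.0000 35.0000 35.0000 34.8700 33.1300 32.6100 26.0250 7.3650] k=[35 35 35 35 31 31 28 4]
t=7: x=[35.0000 35.0000 35.0000 34.7400 31.2600 30.8050 26.6350 5.5600] k=[35 35 35 34 31 32 27 8]
t=8: x=[35.0000 35.0000 34.9350 33.8700 31.2600 31.6100 26.0900 9.2350] k=[35 35 35 35 29 35 27 6]
t=9: x=[35.0000 35.0000 35.0000 34.6100 29.7800 34.0900 26.1550 7.3650] k=[35 35 35 35 29 33 27 7]
t=10: x=[35.0000 35.0000 35.0000 34.6100 29.6500 32.3500 26.0900 8.3000] k=[35 35 35 35 30 31 23 9]
t=11: x=[35.0000 35.0000 35.0000 34.6750 30.3900 30.4150 22.6100 9.9100] k=[35 35 35 33 30 27 20 11]
t=12: x=[35.0000 35.0000 34.8700 32.9350 30.0000 26.7400 19.8700 11.5850] k=[35 35 34 35 33 24 21 10]
t=13: x=[35.0000 34.9350 34.1300 34.8050 32.5450 24.3900 20.4800 10.7150] k=[35 35 34 33 34 27 23 10]
t=14: x=[35.0000 34.9350 34.0000 33.1300 33.4800 27.1950 22.4150 10.8450] k=[35 35 31 33 33 24 22 9]
t=15: x=[35.0000 34.7400 31.3900 32.8700 32.4150 24.4550 21.2850 9.8450] k=[35 35 32 35 35 21 19 10]
t=16: x=[35.0000 34.8050 32.3900 34.8050 34.0900 21.7800 18.5450 10.5850] k=[35 32 29 35 31 19 22 11]
t=17: x=[34.8050 32.0000 29.5850 34.3500 30.4800 19.9750 21.0900 11.7150] k=[35 34 32 33 27 21 21 11]
t=18: x=[34.9350 33.9350 32.1950 32.5450 27.0000 21.3900 20.3500 11.6500] k=[35 35 33 31 24 24 19 13]
t=19: x=[35.0000 34.8700 33.0000 30.6750 24.4550 23.6750 18.9350 13.3900] k=[35 32 35 31 26 23 18 14]
t=20: x=[34.8050 32.3900 34.5450 30.9350 26.1300 22.8700 18.0650 14.2600] k=[33 30 35 29 29 21 21 16]
t=21: x=[32.8050 30.5200 34.2850 29.3900 28.4800 21.5200 20.6750 16.3250] k=[30 28 35 29 29 25 23 17]
t=22: x=[29.8700 28.5850 34.1550 29.3900 28.7400 25.1300 22.7400 17.3900] k=[28 29 35 26 29 22 20 18]
t=23: x=[28.0650 29.3250 34.0250 26.7800 28.3500 22.3250 20.0000 18.1300] k=[25 32 34 26 30 24 23 16]
t=24: x=[25.4550 31.6750 33.3500 26.7800 29.3500 24.3250 22.6100 16.4550] k=[23 35 34 28 30 26 24 19]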